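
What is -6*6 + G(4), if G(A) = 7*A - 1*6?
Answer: -14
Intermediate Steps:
G(A) = -6 + 7*A (G(A) = 7*A - 6 = -6 + 7*A)
-6*6 + G(4) = -6*6 + (-6 + 7*4) = -36 + (-6 + 28) = -36 + 22 = -14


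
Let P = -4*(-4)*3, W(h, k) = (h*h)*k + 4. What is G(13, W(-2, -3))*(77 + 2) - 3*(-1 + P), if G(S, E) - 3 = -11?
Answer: -773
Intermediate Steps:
W(h, k) = 4 + k*h**2 (W(h, k) = h**2*k + 4 = k*h**2 + 4 = 4 + k*h**2)
G(S, E) = -8 (G(S, E) = 3 - 11 = -8)
P = 48 (P = 16*3 = 48)
G(13, W(-2, -3))*(77 + 2) - 3*(-1 + P) = -8*(77 + 2) - 3*(-1 + 48) = -8*79 - 3*47 = -632 - 141 = -773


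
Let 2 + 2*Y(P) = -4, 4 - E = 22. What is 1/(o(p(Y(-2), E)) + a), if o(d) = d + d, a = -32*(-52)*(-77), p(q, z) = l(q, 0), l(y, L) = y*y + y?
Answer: -1/128116 ≈ -7.8054e-6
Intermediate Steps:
E = -18 (E = 4 - 1*22 = 4 - 22 = -18)
l(y, L) = y + y² (l(y, L) = y² + y = y + y²)
Y(P) = -3 (Y(P) = -1 + (½)*(-4) = -1 - 2 = -3)
p(q, z) = q*(1 + q)
a = -128128 (a = 1664*(-77) = -128128)
o(d) = 2*d
1/(o(p(Y(-2), E)) + a) = 1/(2*(-3*(1 - 3)) - 128128) = 1/(2*(-3*(-2)) - 128128) = 1/(2*6 - 128128) = 1/(12 - 128128) = 1/(-128116) = -1/128116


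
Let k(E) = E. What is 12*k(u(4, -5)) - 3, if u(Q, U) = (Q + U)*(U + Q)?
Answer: 9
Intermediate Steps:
u(Q, U) = (Q + U)² (u(Q, U) = (Q + U)*(Q + U) = (Q + U)²)
12*k(u(4, -5)) - 3 = 12*(4 - 5)² - 3 = 12*(-1)² - 3 = 12*1 - 3 = 12 - 3 = 9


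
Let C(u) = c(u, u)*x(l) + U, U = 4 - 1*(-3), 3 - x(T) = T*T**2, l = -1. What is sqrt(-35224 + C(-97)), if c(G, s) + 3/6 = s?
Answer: I*sqrt(35607) ≈ 188.7*I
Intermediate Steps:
c(G, s) = -1/2 + s
x(T) = 3 - T**3 (x(T) = 3 - T*T**2 = 3 - T**3)
U = 7 (U = 4 + 3 = 7)
C(u) = 5 + 4*u (C(u) = (-1/2 + u)*(3 - 1*(-1)**3) + 7 = (-1/2 + u)*(3 - 1*(-1)) + 7 = (-1/2 + u)*(3 + 1) + 7 = (-1/2 + u)*4 + 7 = (-2 + 4*u) + 7 = 5 + 4*u)
sqrt(-35224 + C(-97)) = sqrt(-35224 + (5 + 4*(-97))) = sqrt(-35224 + (5 - 388)) = sqrt(-35224 - 383) = sqrt(-35607) = I*sqrt(35607)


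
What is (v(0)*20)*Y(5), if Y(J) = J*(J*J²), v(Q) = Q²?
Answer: 0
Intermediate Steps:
Y(J) = J⁴ (Y(J) = J*J³ = J⁴)
(v(0)*20)*Y(5) = (0²*20)*5⁴ = (0*20)*625 = 0*625 = 0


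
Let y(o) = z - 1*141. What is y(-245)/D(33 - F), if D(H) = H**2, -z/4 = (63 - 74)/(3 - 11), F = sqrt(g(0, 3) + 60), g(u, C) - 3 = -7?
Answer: -335485/2134178 - 19338*sqrt(14)/1067089 ≈ -0.22500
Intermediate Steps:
g(u, C) = -4 (g(u, C) = 3 - 7 = -4)
F = 2*sqrt(14) (F = sqrt(-4 + 60) = sqrt(56) = 2*sqrt(14) ≈ 7.4833)
z = -11/2 (z = -4*(63 - 74)/(3 - 11) = -(-44)/(-8) = -(-44)*(-1)/8 = -4*11/8 = -11/2 ≈ -5.5000)
y(o) = -293/2 (y(o) = -11/2 - 1*141 = -11/2 - 141 = -293/2)
y(-245)/D(33 - F) = -293/(2*(33 - 2*sqrt(14))**2)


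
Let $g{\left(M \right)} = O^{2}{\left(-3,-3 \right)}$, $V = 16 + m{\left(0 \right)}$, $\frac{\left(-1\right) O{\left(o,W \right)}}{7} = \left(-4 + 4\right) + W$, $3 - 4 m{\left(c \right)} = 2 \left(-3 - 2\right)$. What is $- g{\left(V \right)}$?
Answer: $-441$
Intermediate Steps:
$m{\left(c \right)} = \frac{13}{4}$ ($m{\left(c \right)} = \frac{3}{4} - \frac{2 \left(-3 - 2\right)}{4} = \frac{3}{4} - \frac{2 \left(-5\right)}{4} = \frac{3}{4} - - \frac{5}{2} = \frac{3}{4} + \frac{5}{2} = \frac{13}{4}$)
$O{\left(o,W \right)} = - 7 W$ ($O{\left(o,W \right)} = - 7 \left(\left(-4 + 4\right) + W\right) = - 7 \left(0 + W\right) = - 7 W$)
$V = \frac{77}{4}$ ($V = 16 + \frac{13}{4} = \frac{77}{4} \approx 19.25$)
$g{\left(M \right)} = 441$ ($g{\left(M \right)} = \left(\left(-7\right) \left(-3\right)\right)^{2} = 21^{2} = 441$)
$- g{\left(V \right)} = \left(-1\right) 441 = -441$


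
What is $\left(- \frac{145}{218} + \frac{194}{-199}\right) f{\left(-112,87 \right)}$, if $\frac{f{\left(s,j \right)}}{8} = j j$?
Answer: $- \frac{2154046572}{21691} \approx -99306.0$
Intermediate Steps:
$f{\left(s,j \right)} = 8 j^{2}$ ($f{\left(s,j \right)} = 8 j j = 8 j^{2}$)
$\left(- \frac{145}{218} + \frac{194}{-199}\right) f{\left(-112,87 \right)} = \left(- \frac{145}{218} + \frac{194}{-199}\right) 8 \cdot 87^{2} = \left(\left(-145\right) \frac{1}{218} + 194 \left(- \frac{1}{199}\right)\right) 8 \cdot 7569 = \left(- \frac{145}{218} - \frac{194}{199}\right) 60552 = \left(- \frac{71147}{43382}\right) 60552 = - \frac{2154046572}{21691}$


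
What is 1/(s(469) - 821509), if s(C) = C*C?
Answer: -1/601548 ≈ -1.6624e-6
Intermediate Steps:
s(C) = C²
1/(s(469) - 821509) = 1/(469² - 821509) = 1/(219961 - 821509) = 1/(-601548) = -1/601548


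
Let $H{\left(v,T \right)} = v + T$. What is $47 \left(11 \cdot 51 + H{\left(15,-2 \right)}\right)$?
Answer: $26978$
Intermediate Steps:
$H{\left(v,T \right)} = T + v$
$47 \left(11 \cdot 51 + H{\left(15,-2 \right)}\right) = 47 \left(11 \cdot 51 + \left(-2 + 15\right)\right) = 47 \left(561 + 13\right) = 47 \cdot 574 = 26978$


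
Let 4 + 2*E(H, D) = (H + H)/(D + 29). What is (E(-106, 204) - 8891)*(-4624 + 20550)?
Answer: -33001459050/233 ≈ -1.4164e+8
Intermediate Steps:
E(H, D) = -2 + H/(29 + D) (E(H, D) = -2 + ((H + H)/(D + 29))/2 = -2 + ((2*H)/(29 + D))/2 = -2 + (2*H/(29 + D))/2 = -2 + H/(29 + D))
(E(-106, 204) - 8891)*(-4624 + 20550) = ((-58 - 106 - 2*204)/(29 + 204) - 8891)*(-4624 + 20550) = ((-58 - 106 - 408)/233 - 8891)*15926 = ((1/233)*(-572) - 8891)*15926 = (-572/233 - 8891)*15926 = -2072175/233*15926 = -33001459050/233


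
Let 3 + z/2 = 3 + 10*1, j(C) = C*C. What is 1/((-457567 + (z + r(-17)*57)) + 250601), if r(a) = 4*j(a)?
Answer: -1/141054 ≈ -7.0895e-6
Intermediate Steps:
j(C) = C²
r(a) = 4*a²
z = 20 (z = -6 + 2*(3 + 10*1) = -6 + 2*(3 + 10) = -6 + 2*13 = -6 + 26 = 20)
1/((-457567 + (z + r(-17)*57)) + 250601) = 1/((-457567 + (20 + (4*(-17)²)*57)) + 250601) = 1/((-457567 + (20 + (4*289)*57)) + 250601) = 1/((-457567 + (20 + 1156*57)) + 250601) = 1/((-457567 + (20 + 65892)) + 250601) = 1/((-457567 + 65912) + 250601) = 1/(-391655 + 250601) = 1/(-141054) = -1/141054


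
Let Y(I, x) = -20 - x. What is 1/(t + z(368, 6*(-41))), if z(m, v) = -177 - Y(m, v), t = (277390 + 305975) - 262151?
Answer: 1/320811 ≈ 3.1171e-6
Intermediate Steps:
t = 321214 (t = 583365 - 262151 = 321214)
z(m, v) = -157 + v (z(m, v) = -177 - (-20 - v) = -177 + (20 + v) = -157 + v)
1/(t + z(368, 6*(-41))) = 1/(321214 + (-157 + 6*(-41))) = 1/(321214 + (-157 - 246)) = 1/(321214 - 403) = 1/320811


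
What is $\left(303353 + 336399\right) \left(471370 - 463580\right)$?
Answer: $4983668080$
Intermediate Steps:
$\left(303353 + 336399\right) \left(471370 - 463580\right) = 639752 \cdot 7790 = 4983668080$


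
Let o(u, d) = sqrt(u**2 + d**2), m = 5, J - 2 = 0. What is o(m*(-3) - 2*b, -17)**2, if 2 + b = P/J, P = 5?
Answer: 545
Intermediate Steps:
J = 2 (J = 2 + 0 = 2)
b = 1/2 (b = -2 + 5/2 = 1/2 ≈ 0.50000)
o(u, d) = sqrt(d**2 + u**2)
o(m*(-3) - 2*b, -17)**2 = (sqrt((-17)**2 + (5*(-3) - 2*1/2)**2))**2 = (sqrt(289 + (-15 - 1)**2))**2 = (sqrt(289 + (-16)**2))**2 = (sqrt(289 + 256))**2 = (sqrt(545))**2 = 545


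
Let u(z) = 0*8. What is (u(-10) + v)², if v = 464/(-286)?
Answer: 53824/20449 ≈ 2.6321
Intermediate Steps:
u(z) = 0
v = -232/143 (v = 464*(-1/286) = -232/143 ≈ -1.6224)
(u(-10) + v)² = (0 - 232/143)² = (-232/143)² = 53824/20449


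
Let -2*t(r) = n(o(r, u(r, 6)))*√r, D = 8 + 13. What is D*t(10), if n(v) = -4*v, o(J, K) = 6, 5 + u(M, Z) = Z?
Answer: 252*√10 ≈ 796.89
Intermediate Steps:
u(M, Z) = -5 + Z
D = 21
t(r) = 12*√r (t(r) = -(-4*6)*√r/2 = -(-12)*√r = 12*√r)
D*t(10) = 21*(12*√10) = 252*√10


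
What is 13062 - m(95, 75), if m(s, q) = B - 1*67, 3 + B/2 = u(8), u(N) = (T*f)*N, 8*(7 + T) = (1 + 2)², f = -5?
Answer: 12665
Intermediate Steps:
T = -47/8 (T = -7 + (1 + 2)²/8 = -7 + (⅛)*3² = -7 + (⅛)*9 = -7 + 9/8 = -47/8 ≈ -5.8750)
u(N) = 235*N/8 (u(N) = (-47/8*(-5))*N = 235*N/8)
B = 464 (B = -6 + 2*((235/8)*8) = -6 + 2*235 = -6 + 470 = 464)
m(s, q) = 397 (m(s, q) = 464 - 1*67 = 464 - 67 = 397)
13062 - m(95, 75) = 13062 - 1*397 = 13062 - 397 = 12665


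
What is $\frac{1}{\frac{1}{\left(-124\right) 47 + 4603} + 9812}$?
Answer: $\frac{1225}{12019699} \approx 0.00010192$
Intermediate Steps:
$\frac{1}{\frac{1}{\left(-124\right) 47 + 4603} + 9812} = \frac{1}{\frac{1}{-5828 + 4603} + 9812} = \frac{1}{\frac{1}{-1225} + 9812} = \frac{1}{- \frac{1}{1225} + 9812} = \frac{1}{\frac{12019699}{1225}} = \frac{1225}{12019699}$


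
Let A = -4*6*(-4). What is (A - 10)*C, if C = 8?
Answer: 688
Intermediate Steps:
A = 96 (A = -24*(-4) = 96)
(A - 10)*C = (96 - 10)*8 = 86*8 = 688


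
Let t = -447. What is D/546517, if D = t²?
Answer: 199809/546517 ≈ 0.36560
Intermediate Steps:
D = 199809 (D = (-447)² = 199809)
D/546517 = 199809/546517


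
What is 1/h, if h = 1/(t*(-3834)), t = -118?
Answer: 452412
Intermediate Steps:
h = 1/452412 (h = 1/(-118*(-3834)) = 1/452412 ≈ 2.2104e-6)
1/h = 1/(1/452412) = 452412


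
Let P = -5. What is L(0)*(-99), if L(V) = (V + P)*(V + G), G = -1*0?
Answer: 0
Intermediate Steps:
G = 0
L(V) = V*(-5 + V) (L(V) = (V - 5)*(V + 0) = (-5 + V)*V = V*(-5 + V))
L(0)*(-99) = (0*(-5 + 0))*(-99) = (0*(-5))*(-99) = 0*(-99) = 0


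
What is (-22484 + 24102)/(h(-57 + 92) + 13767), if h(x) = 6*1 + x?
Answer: 809/6904 ≈ 0.11718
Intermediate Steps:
h(x) = 6 + x
(-22484 + 24102)/(h(-57 + 92) + 13767) = (-22484 + 24102)/((6 + (-57 + 92)) + 13767) = 1618/((6 + 35) + 13767) = 1618/(41 + 13767) = 1618/13808 = 1618*(1/13808) = 809/6904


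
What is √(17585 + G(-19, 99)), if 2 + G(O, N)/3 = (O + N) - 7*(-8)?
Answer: √17987 ≈ 134.12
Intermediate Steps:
G(O, N) = 162 + 3*N + 3*O (G(O, N) = -6 + 3*((O + N) - 7*(-8)) = -6 + 3*((N + O) + 56) = -6 + 3*(56 + N + O) = -6 + (168 + 3*N + 3*O) = 162 + 3*N + 3*O)
√(17585 + G(-19, 99)) = √(17585 + (162 + 3*99 + 3*(-19))) = √(17585 + (162 + 297 - 57)) = √(17585 + 402) = √17987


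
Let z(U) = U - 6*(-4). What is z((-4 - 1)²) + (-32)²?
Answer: 1073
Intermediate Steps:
z(U) = 24 + U (z(U) = U + 24 = 24 + U)
z((-4 - 1)²) + (-32)² = (24 + (-4 - 1)²) + (-32)² = (24 + (-5)²) + 1024 = (24 + 25) + 1024 = 49 + 1024 = 1073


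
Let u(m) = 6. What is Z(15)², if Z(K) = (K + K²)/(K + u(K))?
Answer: 6400/49 ≈ 130.61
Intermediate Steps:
Z(K) = (K + K²)/(6 + K) (Z(K) = (K + K²)/(K + 6) = (K + K²)/(6 + K))
Z(15)² = (15*(1 + 15)/(6 + 15))² = (15*16/21)² = (15*(1/21)*16)² = (80/7)² = 6400/49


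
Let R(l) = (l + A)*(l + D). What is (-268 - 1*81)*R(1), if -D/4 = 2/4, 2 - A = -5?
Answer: 2792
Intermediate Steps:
A = 7 (A = 2 - 1*(-5) = 2 + 5 = 7)
D = -2 (D = -8/4 = -4*1/2 = -2)
R(l) = (-2 + l)*(7 + l) (R(l) = (l + 7)*(l - 2) = (7 + l)*(-2 + l) = (-2 + l)*(7 + l))
(-268 - 1*81)*R(1) = (-268 - 1*81)*(-14 + 1**2 + 5*1) = (-268 - 81)*(-14 + 1 + 5) = -349*(-8) = 2792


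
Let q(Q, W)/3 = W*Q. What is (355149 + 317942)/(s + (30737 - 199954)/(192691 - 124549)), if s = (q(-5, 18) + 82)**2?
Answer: 45865766922/2408241631 ≈ 19.045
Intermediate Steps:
q(Q, W) = 3*Q*W (q(Q, W) = 3*(W*Q) = 3*(Q*W) = 3*Q*W)
s = 35344 (s = (3*(-5)*18 + 82)**2 = (-270 + 82)**2 = (-188)**2 = 35344)
(355149 + 317942)/(s + (30737 - 199954)/(192691 - 124549)) = (355149 + 317942)/(35344 + (30737 - 199954)/(192691 - 124549)) = 673091/(35344 - 169217/68142) = 673091/(2408241631/68142) = 673091*(68142/2408241631) = 45865766922/2408241631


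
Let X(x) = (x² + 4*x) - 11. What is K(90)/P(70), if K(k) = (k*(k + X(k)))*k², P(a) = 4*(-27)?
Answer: -57638250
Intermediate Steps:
P(a) = -108
X(x) = -11 + x² + 4*x
K(k) = k³*(-11 + k² + 5*k) (K(k) = (k*(k + (-11 + k² + 4*k)))*k² = (k*(-11 + k² + 5*k))*k² = k³*(-11 + k² + 5*k))
K(90)/P(70) = (90³*(-11 + 90² + 5*90))/(-108) = (729000*(-11 + 8100 + 450))*(-1/108) = (729000*8539)*(-1/108) = 6224931000*(-1/108) = -57638250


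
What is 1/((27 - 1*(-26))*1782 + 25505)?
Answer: 1/119951 ≈ 8.3367e-6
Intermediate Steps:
1/((27 - 1*(-26))*1782 + 25505) = 1/((27 + 26)*1782 + 25505) = 1/(53*1782 + 25505) = 1/(94446 + 25505) = 1/119951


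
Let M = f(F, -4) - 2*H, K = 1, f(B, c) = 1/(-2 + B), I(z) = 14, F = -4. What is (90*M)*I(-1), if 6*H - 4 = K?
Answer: -2310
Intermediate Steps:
H = 5/6 (H = 2/3 + (1/6)*1 = 2/3 + 1/6 = 5/6 ≈ 0.83333)
M = -11/6 (M = 1/(-2 - 4) - 2*5/6 = 1/(-6) - 5/3 = -1/6 - 5/3 = -11/6 ≈ -1.8333)
(90*M)*I(-1) = (90*(-11/6))*14 = -165*14 = -2310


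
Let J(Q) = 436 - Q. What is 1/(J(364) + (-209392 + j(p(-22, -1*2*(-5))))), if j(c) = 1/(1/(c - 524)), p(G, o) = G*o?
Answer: -1/210064 ≈ -4.7605e-6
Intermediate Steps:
j(c) = -524 + c (j(c) = 1/(1/(-524 + c)) = -524 + c)
1/(J(364) + (-209392 + j(p(-22, -1*2*(-5))))) = 1/((436 - 1*364) + (-209392 + (-524 - 22*(-1*2)*(-5)))) = 1/((436 - 364) + (-209392 + (-524 - (-44)*(-5)))) = 1/(72 + (-209392 + (-524 - 22*10))) = 1/(72 + (-209392 + (-524 - 220))) = 1/(72 + (-209392 - 744)) = 1/(72 - 210136) = 1/(-210064) = -1/210064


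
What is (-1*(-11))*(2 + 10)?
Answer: 132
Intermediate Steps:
(-1*(-11))*(2 + 10) = 11*12 = 132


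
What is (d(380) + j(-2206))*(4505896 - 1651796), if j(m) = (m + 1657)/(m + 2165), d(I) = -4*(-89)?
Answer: 43225344500/41 ≈ 1.0543e+9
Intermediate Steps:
d(I) = 356
j(m) = (1657 + m)/(2165 + m)
(d(380) + j(-2206))*(4505896 - 1651796) = (356 + (1657 - 2206)/(2165 - 2206))*(4505896 - 1651796) = (356 - 549/(-41))*2854100 = (356 - 1/41*(-549))*2854100 = (356 + 549/41)*2854100 = (15145/41)*2854100 = 43225344500/41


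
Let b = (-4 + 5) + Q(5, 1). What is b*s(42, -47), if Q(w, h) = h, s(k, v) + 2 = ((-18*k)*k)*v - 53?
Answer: 2984578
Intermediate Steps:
s(k, v) = -55 - 18*v*k² (s(k, v) = -2 + (((-18*k)*k)*v - 53) = -2 + ((-18*k²)*v - 53) = -2 + (-18*v*k² - 53) = -2 + (-53 - 18*v*k²) = -55 - 18*v*k²)
b = 2 (b = (-4 + 5) + 1 = 1 + 1 = 2)
b*s(42, -47) = 2*(-55 - 18*(-47)*42²) = 2*(-55 - 18*(-47)*1764) = 2*(-55 + 1492344) = 2*1492289 = 2984578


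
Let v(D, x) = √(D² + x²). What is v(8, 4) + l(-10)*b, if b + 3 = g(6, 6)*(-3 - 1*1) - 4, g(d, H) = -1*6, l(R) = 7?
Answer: 119 + 4*√5 ≈ 127.94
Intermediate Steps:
g(d, H) = -6
b = 17 (b = -3 + (-6*(-3 - 1*1) - 4) = -3 + (-6*(-3 - 1) - 4) = -3 + (-6*(-4) - 4) = -3 + (24 - 4) = -3 + 20 = 17)
v(8, 4) + l(-10)*b = √(8² + 4²) + 7*17 = √(64 + 16) + 119 = √80 + 119 = 4*√5 + 119 = 119 + 4*√5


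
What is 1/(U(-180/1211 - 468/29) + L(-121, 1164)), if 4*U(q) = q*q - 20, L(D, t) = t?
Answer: 1233344161/1511232730855 ≈ 0.00081612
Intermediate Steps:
U(q) = -5 + q**2/4 (U(q) = (q*q - 20)/4 = (q**2 - 20)/4 = (-20 + q**2)/4 = -5 + q**2/4)
1/(U(-180/1211 - 468/29) + L(-121, 1164)) = 1/((-5 + (-180/1211 - 468/29)**2/4) + 1164) = 1/((-5 + (-571968/35119)**2/4) + 1164) = 1/((-5 + (1/4)*(327147393024/1233344161)) + 1164) = 1/((-5 + 81786848256/1233344161) + 1164) = 1/(75620127451/1233344161 + 1164) = 1/(1511232730855/1233344161) = 1233344161/1511232730855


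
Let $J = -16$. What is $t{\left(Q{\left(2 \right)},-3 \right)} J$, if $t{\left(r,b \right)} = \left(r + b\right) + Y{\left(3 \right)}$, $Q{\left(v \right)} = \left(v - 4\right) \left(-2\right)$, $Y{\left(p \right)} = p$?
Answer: $-64$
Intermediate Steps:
$Q{\left(v \right)} = 8 - 2 v$ ($Q{\left(v \right)} = \left(-4 + v\right) \left(-2\right) = 8 - 2 v$)
$t{\left(r,b \right)} = 3 + b + r$ ($t{\left(r,b \right)} = \left(r + b\right) + 3 = \left(b + r\right) + 3 = 3 + b + r$)
$t{\left(Q{\left(2 \right)},-3 \right)} J = \left(3 - 3 + \left(8 - 4\right)\right) \left(-16\right) = \left(3 - 3 + 4\right) \left(-16\right) = 4 \left(-16\right) = -64$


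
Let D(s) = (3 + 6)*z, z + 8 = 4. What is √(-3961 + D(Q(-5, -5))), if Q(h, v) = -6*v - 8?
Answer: I*√3997 ≈ 63.222*I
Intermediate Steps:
z = -4 (z = -8 + 4 = -4)
Q(h, v) = -8 - 6*v
D(s) = -36 (D(s) = (3 + 6)*(-4) = 9*(-4) = -36)
√(-3961 + D(Q(-5, -5))) = √(-3961 - 36) = √(-3997) = I*√3997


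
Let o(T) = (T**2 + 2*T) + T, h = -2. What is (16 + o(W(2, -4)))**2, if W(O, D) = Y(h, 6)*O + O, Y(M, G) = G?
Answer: 64516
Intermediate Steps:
W(O, D) = 7*O (W(O, D) = 6*O + O = 7*O)
o(T) = T**2 + 3*T
(16 + o(W(2, -4)))**2 = (16 + (7*2)*(3 + 7*2))**2 = (16 + 14*(3 + 14))**2 = (16 + 14*17)**2 = (16 + 238)**2 = 254**2 = 64516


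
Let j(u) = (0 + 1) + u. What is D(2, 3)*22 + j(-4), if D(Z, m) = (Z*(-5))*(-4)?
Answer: 877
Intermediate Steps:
j(u) = 1 + u
D(Z, m) = 20*Z (D(Z, m) = -5*Z*(-4) = 20*Z)
D(2, 3)*22 + j(-4) = (20*2)*22 + (1 - 4) = 40*22 - 3 = 880 - 3 = 877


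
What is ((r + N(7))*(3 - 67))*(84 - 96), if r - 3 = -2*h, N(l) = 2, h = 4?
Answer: -2304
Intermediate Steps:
r = -5 (r = 3 - 2*4 = 3 - 8 = -5)
((r + N(7))*(3 - 67))*(84 - 96) = ((-5 + 2)*(3 - 67))*(84 - 96) = -3*(-64)*(-12) = 192*(-12) = -2304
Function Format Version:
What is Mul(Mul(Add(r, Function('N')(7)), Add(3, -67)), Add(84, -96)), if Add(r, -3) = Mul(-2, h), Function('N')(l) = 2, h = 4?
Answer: -2304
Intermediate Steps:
r = -5 (r = Add(3, Mul(-2, 4)) = Add(3, -8) = -5)
Mul(Mul(Add(r, Function('N')(7)), Add(3, -67)), Add(84, -96)) = Mul(Mul(Add(-5, 2), Add(3, -67)), Add(84, -96)) = Mul(Mul(-3, -64), -12) = Mul(192, -12) = -2304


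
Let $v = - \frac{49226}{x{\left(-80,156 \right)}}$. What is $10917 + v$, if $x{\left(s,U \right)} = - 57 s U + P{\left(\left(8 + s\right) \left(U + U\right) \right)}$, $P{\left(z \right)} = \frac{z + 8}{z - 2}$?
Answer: $\frac{43617058314689}{3995359054} \approx 10917.0$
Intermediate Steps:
$P{\left(z \right)} = \frac{8 + z}{-2 + z}$
$x{\left(s,U \right)} = \frac{8 + 2 U \left(8 + s\right)}{-2 + 2 U \left(8 + s\right)} - 57 U s$ ($x{\left(s,U \right)} = - 57 s U + \frac{8 + \left(8 + s\right) \left(U + U\right)}{-2 + \left(8 + s\right) \left(U + U\right)} = - 57 U s + \frac{8 + \left(8 + s\right) 2 U}{-2 + \left(8 + s\right) 2 U} = - 57 U s + \frac{8 + 2 U \left(8 + s\right)}{-2 + 2 U \left(8 + s\right)} = \frac{8 + 2 U \left(8 + s\right)}{-2 + 2 U \left(8 + s\right)} - 57 U s$)
$v = - \frac{276477829}{3995359054}$ ($v = - \frac{49226}{\frac{1}{-1 + 156 \left(8 - 80\right)} \left(4 + 156 \left(8 - 80\right) - 8892 \left(-80\right) \left(-1 + 156 \left(8 - 80\right)\right)\right)} = - \frac{49226}{\frac{1}{-1 + 156 \left(-72\right)} \left(4 + 156 \left(-72\right) - 8892 \left(-80\right) \left(-1 + 156 \left(-72\right)\right)\right)} = - \frac{49226}{\frac{1}{-1 - 11232} \left(4 - 11232 - 8892 \left(-80\right) \left(-1 - 11232\right)\right)} = - \frac{49226}{\frac{1}{-11233} \left(4 - 11232 - 8892 \left(-80\right) \left(-11233\right)\right)} = - \frac{49226}{\left(- \frac{1}{11233}\right) \left(4 - 11232 - 7990706880\right)} = - \frac{49226}{\left(- \frac{1}{11233}\right) \left(-7990718108\right)} = - \frac{49226}{\frac{7990718108}{11233}} = \left(-49226\right) \frac{11233}{7990718108} = - \frac{276477829}{3995359054} \approx -0.0692$)
$10917 + v = 10917 - \frac{276477829}{3995359054} = \frac{43617058314689}{3995359054}$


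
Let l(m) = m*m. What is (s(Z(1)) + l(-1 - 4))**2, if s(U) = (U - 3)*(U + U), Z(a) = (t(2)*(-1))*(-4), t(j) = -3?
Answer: 148225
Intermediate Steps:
Z(a) = -12 (Z(a) = -3*(-1)*(-4) = 3*(-4) = -12)
l(m) = m**2
s(U) = 2*U*(-3 + U) (s(U) = (-3 + U)*(2*U) = 2*U*(-3 + U))
(s(Z(1)) + l(-1 - 4))**2 = (2*(-12)*(-3 - 12) + (-1 - 4)**2)**2 = (2*(-12)*(-15) + (-5)**2)**2 = (360 + 25)**2 = 385**2 = 148225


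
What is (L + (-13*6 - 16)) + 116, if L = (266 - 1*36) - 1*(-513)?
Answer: 765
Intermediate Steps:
L = 743 (L = (266 - 36) + 513 = 230 + 513 = 743)
(L + (-13*6 - 16)) + 116 = (743 + (-13*6 - 16)) + 116 = (743 + (-78 - 16)) + 116 = (743 - 94) + 116 = 649 + 116 = 765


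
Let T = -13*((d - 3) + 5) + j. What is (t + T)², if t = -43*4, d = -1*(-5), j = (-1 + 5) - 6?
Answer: 70225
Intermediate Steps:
j = -2 (j = 4 - 6 = -2)
d = 5
t = -172
T = -93 (T = -13*((5 - 3) + 5) - 2 = -13*(2 + 5) - 2 = -13*7 - 2 = -91 - 2 = -93)
(t + T)² = (-172 - 93)² = (-265)² = 70225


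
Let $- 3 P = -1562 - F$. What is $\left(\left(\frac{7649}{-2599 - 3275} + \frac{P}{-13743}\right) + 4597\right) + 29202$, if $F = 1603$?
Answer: $\frac{909453222647}{26908794} \approx 33798.0$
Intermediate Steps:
$P = 1055$ ($P = - \frac{-1562 - 1603}{3} = \left(- \frac{1}{3}\right) \left(-3165\right) = 1055$)
$\left(\left(\frac{7649}{-2599 - 3275} + \frac{P}{-13743}\right) + 4597\right) + 29202 = \left(\left(\frac{7649}{-2599 - 3275} + \frac{1055}{-13743}\right) + 4597\right) + 29202 = \left(\left(\frac{7649}{-2599 - 3275} + 1055 \left(- \frac{1}{13743}\right)\right) + 4597\right) + 29202 = \left(\left(\frac{7649}{-5874} - \frac{1055}{13743}\right) + 4597\right) + 29202 = \left(\left(7649 \left(- \frac{1}{5874}\right) - \frac{1055}{13743}\right) + 4597\right) + 29202 = \left(\left(- \frac{7649}{5874} - \frac{1055}{13743}\right) + 4597\right) + 29202 = \left(- \frac{37105759}{26908794} + 4597\right) + 29202 = \frac{123662620259}{26908794} + 29202 = \frac{909453222647}{26908794}$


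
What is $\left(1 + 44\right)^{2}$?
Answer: $2025$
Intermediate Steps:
$\left(1 + 44\right)^{2} = 45^{2} = 2025$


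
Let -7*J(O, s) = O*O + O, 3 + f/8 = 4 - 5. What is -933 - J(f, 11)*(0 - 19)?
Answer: -25379/7 ≈ -3625.6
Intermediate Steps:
f = -32 (f = -24 + 8*(4 - 5) = -24 + 8*(-1) = -24 - 8 = -32)
J(O, s) = -O/7 - O²/7 (J(O, s) = -(O*O + O)/7 = -(O² + O)/7 = -(O + O²)/7 = -O/7 - O²/7)
-933 - J(f, 11)*(0 - 19) = -933 - (-⅐*(-32)*(1 - 32))*(0 - 19) = -933 - (-⅐*(-32)*(-31))*(-19) = -933 - (-992)*(-19)/7 = -933 - 1*18848/7 = -933 - 18848/7 = -25379/7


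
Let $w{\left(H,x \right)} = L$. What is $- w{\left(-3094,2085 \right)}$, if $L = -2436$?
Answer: $2436$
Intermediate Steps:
$w{\left(H,x \right)} = -2436$
$- w{\left(-3094,2085 \right)} = \left(-1\right) \left(-2436\right) = 2436$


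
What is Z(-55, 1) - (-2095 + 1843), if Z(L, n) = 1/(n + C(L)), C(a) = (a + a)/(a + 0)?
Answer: 757/3 ≈ 252.33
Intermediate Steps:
C(a) = 2 (C(a) = (2*a)/a = 2)
Z(L, n) = 1/(2 + n) (Z(L, n) = 1/(n + 2) = 1/(2 + n))
Z(-55, 1) - (-2095 + 1843) = 1/(2 + 1) - (-2095 + 1843) = 1/3 - 1*(-252) = ⅓ + 252 = 757/3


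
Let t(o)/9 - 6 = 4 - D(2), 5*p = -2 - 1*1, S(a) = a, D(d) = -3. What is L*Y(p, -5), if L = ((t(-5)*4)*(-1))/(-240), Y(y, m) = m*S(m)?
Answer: 195/4 ≈ 48.750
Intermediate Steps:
p = -⅗ (p = (-2 - 1*1)/5 = (-2 - 1)/5 = (⅕)*(-3) = -⅗ ≈ -0.60000)
t(o) = 117 (t(o) = 54 + 9*(4 - 1*(-3)) = 54 + 9*(4 + 3) = 54 + 9*7 = 54 + 63 = 117)
Y(y, m) = m² (Y(y, m) = m*m = m²)
L = 39/20 (L = ((117*4)*(-1))/(-240) = (468*(-1))*(-1/240) = -468*(-1/240) = 39/20 ≈ 1.9500)
L*Y(p, -5) = (39/20)*(-5)² = (39/20)*25 = 195/4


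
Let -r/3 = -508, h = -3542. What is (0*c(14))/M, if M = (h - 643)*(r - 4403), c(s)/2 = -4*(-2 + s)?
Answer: 0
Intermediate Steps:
r = 1524 (r = -3*(-508) = 1524)
c(s) = 16 - 8*s (c(s) = 2*(-4*(-2 + s)) = 2*(8 - 4*s) = 16 - 8*s)
M = 12048615 (M = (-3542 - 643)*(1524 - 4403) = -4185*(-2879) = 12048615)
(0*c(14))/M = (0*(16 - 8*14))/12048615 = (0*(16 - 112))*(1/12048615) = (0*(-96))*(1/12048615) = 0*(1/12048615) = 0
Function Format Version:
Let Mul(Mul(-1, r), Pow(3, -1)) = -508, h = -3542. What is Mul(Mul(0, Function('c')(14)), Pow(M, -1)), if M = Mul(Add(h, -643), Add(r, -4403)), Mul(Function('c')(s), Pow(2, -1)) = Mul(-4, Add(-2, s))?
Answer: 0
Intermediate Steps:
r = 1524 (r = Mul(-3, -508) = 1524)
Function('c')(s) = Add(16, Mul(-8, s)) (Function('c')(s) = Mul(2, Mul(-4, Add(-2, s))) = Mul(2, Add(8, Mul(-4, s))) = Add(16, Mul(-8, s)))
M = 12048615 (M = Mul(Add(-3542, -643), Add(1524, -4403)) = Mul(-4185, -2879) = 12048615)
Mul(Mul(0, Function('c')(14)), Pow(M, -1)) = Mul(Mul(0, Add(16, Mul(-8, 14))), Pow(12048615, -1)) = Mul(Mul(0, Add(16, -112)), Rational(1, 12048615)) = Mul(Mul(0, -96), Rational(1, 12048615)) = Mul(0, Rational(1, 12048615)) = 0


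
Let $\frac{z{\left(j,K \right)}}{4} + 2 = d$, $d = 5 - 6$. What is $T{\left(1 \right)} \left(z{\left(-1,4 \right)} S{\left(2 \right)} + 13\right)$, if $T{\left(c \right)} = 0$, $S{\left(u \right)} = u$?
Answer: $0$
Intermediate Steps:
$d = -1$ ($d = 5 - 6 = -1$)
$z{\left(j,K \right)} = -12$ ($z{\left(j,K \right)} = -8 + 4 \left(-1\right) = -8 - 4 = -12$)
$T{\left(1 \right)} \left(z{\left(-1,4 \right)} S{\left(2 \right)} + 13\right) = 0 \left(\left(-12\right) 2 + 13\right) = 0 \left(-24 + 13\right) = 0 \left(-11\right) = 0$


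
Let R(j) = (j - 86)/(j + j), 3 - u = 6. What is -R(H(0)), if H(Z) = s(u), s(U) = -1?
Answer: -87/2 ≈ -43.500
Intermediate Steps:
u = -3 (u = 3 - 1*6 = 3 - 6 = -3)
H(Z) = -1
R(j) = (-86 + j)/(2*j) (R(j) = (-86 + j)/((2*j)) = (-86 + j)*(1/(2*j)) = (-86 + j)/(2*j))
-R(H(0)) = -(-86 - 1)/(2*(-1)) = -(-1)*(-87)/2 = -1*87/2 = -87/2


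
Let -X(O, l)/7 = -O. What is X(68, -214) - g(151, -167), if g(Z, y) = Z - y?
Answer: 158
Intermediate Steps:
X(O, l) = 7*O (X(O, l) = -(-7)*O = 7*O)
X(68, -214) - g(151, -167) = 7*68 - (151 - 1*(-167)) = 476 - (151 + 167) = 476 - 1*318 = 476 - 318 = 158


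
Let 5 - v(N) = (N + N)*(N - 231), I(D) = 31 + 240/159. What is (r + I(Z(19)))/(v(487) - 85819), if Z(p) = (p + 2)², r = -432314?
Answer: 22910919/17763374 ≈ 1.2898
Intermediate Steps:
Z(p) = (2 + p)²
I(D) = 1723/53 (I(D) = 31 + 240*(1/159) = 31 + 80/53 = 1723/53)
v(N) = 5 - 2*N*(-231 + N) (v(N) = 5 - (N + N)*(N - 231) = 5 - 2*N*(-231 + N))
(r + I(Z(19)))/(v(487) - 85819) = (-432314 + 1723/53)/((5 - 2*487² + 462*487) - 85819) = -22910919/(53*((5 - 2*237169 + 224994) - 85819)) = -22910919/(53*((5 - 474338 + 224994) - 85819)) = -22910919/(53*(-249339 - 85819)) = -22910919/53/(-335158) = -22910919/53*(-1/335158) = 22910919/17763374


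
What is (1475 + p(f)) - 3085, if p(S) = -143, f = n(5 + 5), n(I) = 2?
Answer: -1753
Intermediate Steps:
f = 2
(1475 + p(f)) - 3085 = (1475 - 143) - 3085 = 1332 - 3085 = -1753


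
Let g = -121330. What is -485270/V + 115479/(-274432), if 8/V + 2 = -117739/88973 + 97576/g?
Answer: 74172736446513441673/296251926130688 ≈ 2.5037e+5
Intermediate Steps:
V = -43180376360/22278545249 (V = 8/(-2 + (-117739/88973 + 97576/(-121330))) = 8/(-2 + (-117739*1/88973 + 97576*(-1/121330))) = 8/(-2 + (-117739/88973 - 48788/60665)) = 8/(-2 - 11483451159/5397547045) = 8/(-22278545249/5397547045) = 8*(-5397547045/22278545249) = -43180376360/22278545249 ≈ -1.9382)
-485270/V + 115479/(-274432) = -485270/(-43180376360/22278545249) + 115479/(-274432) = -485270*(-22278545249/43180376360) + 115479*(-1/274432) = 1081110965298223/4318037636 - 115479/274432 = 74172736446513441673/296251926130688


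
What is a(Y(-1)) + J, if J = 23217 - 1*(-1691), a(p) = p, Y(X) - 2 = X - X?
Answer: 24910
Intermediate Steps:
Y(X) = 2 (Y(X) = 2 + (X - X) = 2 + 0 = 2)
J = 24908 (J = 23217 + 1691 = 24908)
a(Y(-1)) + J = 2 + 24908 = 24910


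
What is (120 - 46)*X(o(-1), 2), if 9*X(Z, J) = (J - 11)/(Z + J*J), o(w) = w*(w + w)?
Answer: -37/3 ≈ -12.333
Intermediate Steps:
o(w) = 2*w² (o(w) = w*(2*w) = 2*w²)
X(Z, J) = (-11 + J)/(9*(Z + J²)) (X(Z, J) = ((J - 11)/(Z + J*J))/9 = ((-11 + J)/(Z + J²))/9 = (-11 + J)/(9*(Z + J²)))
(120 - 46)*X(o(-1), 2) = (120 - 46)*((-11 + 2)/(9*(2*(-1)² + 2²))) = 74*((⅑)*(-9)/(2*1 + 4)) = 74*((⅑)*(-9)/(2 + 4)) = 74*((⅑)*(-9)/6) = 74*((⅑)*(⅙)*(-9)) = 74*(-⅙) = -37/3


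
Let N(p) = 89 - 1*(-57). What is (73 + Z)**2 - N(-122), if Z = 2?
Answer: 5479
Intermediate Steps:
N(p) = 146 (N(p) = 89 + 57 = 146)
(73 + Z)**2 - N(-122) = (73 + 2)**2 - 1*146 = 75**2 - 146 = 5625 - 146 = 5479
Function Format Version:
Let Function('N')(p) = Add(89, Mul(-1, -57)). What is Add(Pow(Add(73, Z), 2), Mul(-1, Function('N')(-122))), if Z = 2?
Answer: 5479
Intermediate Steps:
Function('N')(p) = 146 (Function('N')(p) = Add(89, 57) = 146)
Add(Pow(Add(73, Z), 2), Mul(-1, Function('N')(-122))) = Add(Pow(Add(73, 2), 2), Mul(-1, 146)) = Add(Pow(75, 2), -146) = Add(5625, -146) = 5479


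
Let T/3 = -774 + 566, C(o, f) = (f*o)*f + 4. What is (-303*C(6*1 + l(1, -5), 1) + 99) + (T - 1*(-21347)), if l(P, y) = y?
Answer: 19307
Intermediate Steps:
C(o, f) = 4 + o*f² (C(o, f) = o*f² + 4 = 4 + o*f²)
T = -624 (T = 3*(-774 + 566) = 3*(-208) = -624)
(-303*C(6*1 + l(1, -5), 1) + 99) + (T - 1*(-21347)) = (-303*(4 + (6*1 - 5)*1²) + 99) + (-624 - 1*(-21347)) = (-303*(4 + (6 - 5)*1) + 99) + (-624 + 21347) = (-303*(4 + 1*1) + 99) + 20723 = (-303*(4 + 1) + 99) + 20723 = (-303*5 + 99) + 20723 = (-101*15 + 99) + 20723 = (-1515 + 99) + 20723 = -1416 + 20723 = 19307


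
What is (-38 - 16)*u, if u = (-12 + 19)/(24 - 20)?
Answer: -189/2 ≈ -94.500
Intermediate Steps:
u = 7/4 ≈ 1.7500
(-38 - 16)*u = (-38 - 16)*(7/4) = -54*7/4 = -189/2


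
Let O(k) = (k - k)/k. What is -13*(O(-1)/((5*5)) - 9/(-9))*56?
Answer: -728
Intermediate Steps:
O(k) = 0 (O(k) = 0/k = 0)
-13*(O(-1)/((5*5)) - 9/(-9))*56 = -13*(0/((5*5)) - 9/(-9))*56 = -13*(0/25 - 9*(-1/9))*56 = -13*(0*(1/25) + 1)*56 = -13*(0 + 1)*56 = -13*56 = -728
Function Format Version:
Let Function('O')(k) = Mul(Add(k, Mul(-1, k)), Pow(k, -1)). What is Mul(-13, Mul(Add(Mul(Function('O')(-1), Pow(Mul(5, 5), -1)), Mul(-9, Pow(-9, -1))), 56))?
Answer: -728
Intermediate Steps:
Function('O')(k) = 0 (Function('O')(k) = Mul(0, Pow(k, -1)) = 0)
Mul(-13, Mul(Add(Mul(Function('O')(-1), Pow(Mul(5, 5), -1)), Mul(-9, Pow(-9, -1))), 56)) = Mul(-13, Mul(Add(Mul(0, Pow(Mul(5, 5), -1)), Mul(-9, Pow(-9, -1))), 56)) = Mul(-13, Mul(Add(Mul(0, Pow(25, -1)), Mul(-9, Rational(-1, 9))), 56)) = Mul(-13, Mul(Add(Mul(0, Rational(1, 25)), 1), 56)) = Mul(-13, Mul(Add(0, 1), 56)) = Mul(-13, Mul(1, 56)) = Mul(-13, 56) = -728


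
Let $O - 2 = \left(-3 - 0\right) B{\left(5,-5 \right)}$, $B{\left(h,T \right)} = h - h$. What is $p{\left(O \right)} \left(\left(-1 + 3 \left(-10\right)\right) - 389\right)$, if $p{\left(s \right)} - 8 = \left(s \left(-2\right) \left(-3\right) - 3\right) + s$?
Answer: $-7980$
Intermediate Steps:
$B{\left(h,T \right)} = 0$
$O = 2$ ($O = 2 + \left(-3 - 0\right) 0 = 2 + \left(-3 + 0\right) 0 = 2 - 0 = 2 + 0 = 2$)
$p{\left(s \right)} = 5 + 7 s$ ($p{\left(s \right)} = 8 + \left(\left(s \left(-2\right) \left(-3\right) - 3\right) + s\right) = 8 + \left(\left(- 2 s \left(-3\right) - 3\right) + s\right) = 8 + \left(\left(6 s - 3\right) + s\right) = 8 + \left(\left(-3 + 6 s\right) + s\right) = 8 + \left(-3 + 7 s\right) = 5 + 7 s$)
$p{\left(O \right)} \left(\left(-1 + 3 \left(-10\right)\right) - 389\right) = \left(5 + 7 \cdot 2\right) \left(\left(-1 + 3 \left(-10\right)\right) - 389\right) = \left(5 + 14\right) \left(\left(-1 - 30\right) - 389\right) = 19 \left(-31 - 389\right) = 19 \left(-420\right) = -7980$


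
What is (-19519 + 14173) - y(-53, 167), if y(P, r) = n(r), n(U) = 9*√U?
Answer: -5346 - 9*√167 ≈ -5462.3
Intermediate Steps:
y(P, r) = 9*√r
(-19519 + 14173) - y(-53, 167) = (-19519 + 14173) - 9*√167 = -5346 - 9*√167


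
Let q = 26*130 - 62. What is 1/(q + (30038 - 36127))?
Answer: -1/2771 ≈ -0.00036088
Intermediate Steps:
q = 3318 (q = 3380 - 62 = 3318)
1/(q + (30038 - 36127)) = 1/(3318 + (30038 - 36127)) = 1/(3318 - 6089) = 1/(-2771) = -1/2771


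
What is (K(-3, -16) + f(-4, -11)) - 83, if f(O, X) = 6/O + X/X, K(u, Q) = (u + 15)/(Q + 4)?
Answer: -169/2 ≈ -84.500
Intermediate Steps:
K(u, Q) = (15 + u)/(4 + Q)
f(O, X) = 1 + 6/O (f(O, X) = 6/O + 1 = 1 + 6/O)
(K(-3, -16) + f(-4, -11)) - 83 = ((15 - 3)/(4 - 16) + (6 - 4)/(-4)) - 83 = (12/(-12) - 1/4*2) - 83 = (-1/12*12 - 1/2) - 83 = (-1 - 1/2) - 83 = -3/2 - 83 = -169/2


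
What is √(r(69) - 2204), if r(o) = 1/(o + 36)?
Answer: I*√24298995/105 ≈ 46.947*I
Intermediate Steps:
r(o) = 1/(36 + o)
√(r(69) - 2204) = √(1/(36 + 69) - 2204) = √(1/105 - 2204) = √(-231419/105) = I*√24298995/105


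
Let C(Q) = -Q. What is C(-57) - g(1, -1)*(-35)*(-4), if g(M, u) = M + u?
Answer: 57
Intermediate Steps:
C(-57) - g(1, -1)*(-35)*(-4) = -1*(-57) - (1 - 1)*(-35)*(-4) = 57 - 0*(-35)*(-4) = 57 - 0*(-4) = 57 - 1*0 = 57 + 0 = 57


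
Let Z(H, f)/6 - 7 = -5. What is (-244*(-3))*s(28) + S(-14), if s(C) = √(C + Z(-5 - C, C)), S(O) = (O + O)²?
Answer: 784 + 1464*√10 ≈ 5413.6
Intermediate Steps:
S(O) = 4*O² (S(O) = (2*O)² = 4*O²)
Z(H, f) = 12 (Z(H, f) = 42 + 6*(-5) = 42 - 30 = 12)
s(C) = √(12 + C) (s(C) = √(C + 12) = √(12 + C))
(-244*(-3))*s(28) + S(-14) = (-244*(-3))*√(12 + 28) + 4*(-14)² = 732*√40 + 4*196 = 732*(2*√10) + 784 = 1464*√10 + 784 = 784 + 1464*√10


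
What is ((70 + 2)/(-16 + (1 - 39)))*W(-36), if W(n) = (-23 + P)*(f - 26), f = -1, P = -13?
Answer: -1296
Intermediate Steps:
W(n) = 972 (W(n) = (-23 - 13)*(-1 - 26) = -36*(-27) = 972)
((70 + 2)/(-16 + (1 - 39)))*W(-36) = ((70 + 2)/(-16 + (1 - 39)))*972 = (72/(-16 - 38))*972 = (72/(-54))*972 = (72*(-1/54))*972 = -4/3*972 = -1296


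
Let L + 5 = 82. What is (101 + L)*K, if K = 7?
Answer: 1246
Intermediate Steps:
L = 77 (L = -5 + 82 = 77)
(101 + L)*K = (101 + 77)*7 = 178*7 = 1246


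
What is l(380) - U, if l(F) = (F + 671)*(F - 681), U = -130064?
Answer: -186287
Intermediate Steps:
l(F) = (-681 + F)*(671 + F) (l(F) = (671 + F)*(-681 + F) = (-681 + F)*(671 + F))
l(380) - U = (-456951 + 380² - 10*380) - 1*(-130064) = (-456951 + 144400 - 3800) + 130064 = -316351 + 130064 = -186287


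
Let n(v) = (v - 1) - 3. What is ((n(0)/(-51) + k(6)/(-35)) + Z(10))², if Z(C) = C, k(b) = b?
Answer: 312723856/3186225 ≈ 98.149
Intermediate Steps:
n(v) = -4 + v (n(v) = (-1 + v) - 3 = -4 + v)
((n(0)/(-51) + k(6)/(-35)) + Z(10))² = (((-4 + 0)/(-51) + 6/(-35)) + 10)² = ((-4*(-1/51) + 6*(-1/35)) + 10)² = ((4/51 - 6/35) + 10)² = (-166/1785 + 10)² = (17684/1785)² = 312723856/3186225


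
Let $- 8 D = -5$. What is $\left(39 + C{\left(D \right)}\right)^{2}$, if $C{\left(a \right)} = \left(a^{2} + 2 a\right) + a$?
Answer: $\frac{6974881}{4096} \approx 1702.9$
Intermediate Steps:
$D = \frac{5}{8}$ ($D = \left(- \frac{1}{8}\right) \left(-5\right) = \frac{5}{8} \approx 0.625$)
$C{\left(a \right)} = a^{2} + 3 a$
$\left(39 + C{\left(D \right)}\right)^{2} = \left(39 + \frac{5 \left(3 + \frac{5}{8}\right)}{8}\right)^{2} = \left(39 + \frac{5}{8} \cdot \frac{29}{8}\right)^{2} = \left(39 + \frac{145}{64}\right)^{2} = \left(\frac{2641}{64}\right)^{2} = \frac{6974881}{4096}$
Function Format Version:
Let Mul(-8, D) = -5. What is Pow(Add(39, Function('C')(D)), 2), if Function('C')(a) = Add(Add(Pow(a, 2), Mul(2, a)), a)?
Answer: Rational(6974881, 4096) ≈ 1702.9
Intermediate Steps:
D = Rational(5, 8) (D = Mul(Rational(-1, 8), -5) = Rational(5, 8) ≈ 0.62500)
Function('C')(a) = Add(Pow(a, 2), Mul(3, a))
Pow(Add(39, Function('C')(D)), 2) = Pow(Add(39, Mul(Rational(5, 8), Add(3, Rational(5, 8)))), 2) = Pow(Add(39, Mul(Rational(5, 8), Rational(29, 8))), 2) = Pow(Add(39, Rational(145, 64)), 2) = Pow(Rational(2641, 64), 2) = Rational(6974881, 4096)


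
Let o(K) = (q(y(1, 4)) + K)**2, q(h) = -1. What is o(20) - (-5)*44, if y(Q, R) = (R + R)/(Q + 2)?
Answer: 581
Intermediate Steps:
y(Q, R) = 2*R/(2 + Q) (y(Q, R) = (2*R)/(2 + Q) = 2*R/(2 + Q))
o(K) = (-1 + K)**2
o(20) - (-5)*44 = (-1 + 20)**2 - (-5)*44 = 19**2 - 1*(-220) = 361 + 220 = 581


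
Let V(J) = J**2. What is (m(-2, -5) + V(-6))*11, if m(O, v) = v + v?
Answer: 286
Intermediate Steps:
m(O, v) = 2*v
(m(-2, -5) + V(-6))*11 = (2*(-5) + (-6)**2)*11 = (-10 + 36)*11 = 26*11 = 286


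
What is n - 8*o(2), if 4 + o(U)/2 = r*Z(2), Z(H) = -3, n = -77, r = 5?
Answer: 227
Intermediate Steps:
o(U) = -38 (o(U) = -8 + 2*(5*(-3)) = -8 + 2*(-15) = -8 - 30 = -38)
n - 8*o(2) = -77 - 8*(-38) = -77 + 304 = 227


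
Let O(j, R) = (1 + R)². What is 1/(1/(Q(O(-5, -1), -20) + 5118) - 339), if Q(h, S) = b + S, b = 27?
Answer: -5125/1737374 ≈ -0.0029499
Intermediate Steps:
Q(h, S) = 27 + S
1/(1/(Q(O(-5, -1), -20) + 5118) - 339) = 1/(1/((27 - 20) + 5118) - 339) = 1/(1/(7 + 5118) - 339) = 1/(1/5125 - 339) = 1/(-1737374/5125) = -5125/1737374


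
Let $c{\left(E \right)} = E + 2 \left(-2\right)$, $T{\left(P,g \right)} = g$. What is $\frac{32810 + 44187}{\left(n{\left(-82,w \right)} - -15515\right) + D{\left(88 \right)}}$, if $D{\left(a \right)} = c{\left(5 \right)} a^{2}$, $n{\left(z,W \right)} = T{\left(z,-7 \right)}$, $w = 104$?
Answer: $\frac{76997}{23252} \approx 3.3114$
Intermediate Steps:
$c{\left(E \right)} = -4 + E$ ($c{\left(E \right)} = E - 4 = -4 + E$)
$n{\left(z,W \right)} = -7$
$D{\left(a \right)} = a^{2}$ ($D{\left(a \right)} = \left(-4 + 5\right) a^{2} = 1 a^{2} = a^{2}$)
$\frac{32810 + 44187}{\left(n{\left(-82,w \right)} - -15515\right) + D{\left(88 \right)}} = \frac{32810 + 44187}{\left(-7 - -15515\right) + 88^{2}} = \frac{76997}{\left(-7 + 15515\right) + 7744} = \frac{76997}{15508 + 7744} = \frac{76997}{23252}$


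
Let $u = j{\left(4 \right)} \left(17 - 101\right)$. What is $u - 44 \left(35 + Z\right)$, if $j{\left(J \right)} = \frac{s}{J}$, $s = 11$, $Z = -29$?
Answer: $-495$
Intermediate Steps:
$j{\left(J \right)} = \frac{11}{J}$
$u = -231$ ($u = \frac{11}{4} \left(17 - 101\right) = 11 \cdot \frac{1}{4} \left(-84\right) = \frac{11}{4} \left(-84\right) = -231$)
$u - 44 \left(35 + Z\right) = -231 - 44 \left(35 - 29\right) = -231 - 264 = -495$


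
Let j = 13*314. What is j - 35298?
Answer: -31216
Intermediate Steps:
j = 4082
j - 35298 = 4082 - 35298 = -31216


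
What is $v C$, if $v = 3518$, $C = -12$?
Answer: $-42216$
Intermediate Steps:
$v C = 3518 \left(-12\right) = -42216$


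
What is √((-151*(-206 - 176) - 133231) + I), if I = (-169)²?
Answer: 2*I*√11747 ≈ 216.77*I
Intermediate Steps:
I = 28561
√((-151*(-206 - 176) - 133231) + I) = √((-151*(-206 - 176) - 133231) + 28561) = √((-151*(-382) - 133231) + 28561) = √((57682 - 133231) + 28561) = √(-75549 + 28561) = √(-46988) = 2*I*√11747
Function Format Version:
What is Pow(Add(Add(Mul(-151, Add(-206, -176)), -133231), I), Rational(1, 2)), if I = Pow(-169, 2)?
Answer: Mul(2, I, Pow(11747, Rational(1, 2))) ≈ Mul(216.77, I)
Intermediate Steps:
I = 28561
Pow(Add(Add(Mul(-151, Add(-206, -176)), -133231), I), Rational(1, 2)) = Pow(Add(Add(Mul(-151, Add(-206, -176)), -133231), 28561), Rational(1, 2)) = Pow(Add(Add(Mul(-151, -382), -133231), 28561), Rational(1, 2)) = Pow(Add(Add(57682, -133231), 28561), Rational(1, 2)) = Pow(Add(-75549, 28561), Rational(1, 2)) = Pow(-46988, Rational(1, 2)) = Mul(2, I, Pow(11747, Rational(1, 2)))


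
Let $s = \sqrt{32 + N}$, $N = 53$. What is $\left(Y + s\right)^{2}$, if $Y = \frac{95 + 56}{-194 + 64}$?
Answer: $\frac{1459301}{16900} - \frac{151 \sqrt{85}}{65} \approx 64.931$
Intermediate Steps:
$s = \sqrt{85}$ ($s = \sqrt{32 + 53} = \sqrt{85} \approx 9.2195$)
$Y = - \frac{151}{130}$ ($Y = \frac{151}{-130} = 151 \left(- \frac{1}{130}\right) = - \frac{151}{130} \approx -1.1615$)
$\left(Y + s\right)^{2} = \left(- \frac{151}{130} + \sqrt{85}\right)^{2}$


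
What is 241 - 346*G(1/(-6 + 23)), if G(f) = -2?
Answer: 933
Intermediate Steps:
241 - 346*G(1/(-6 + 23)) = 241 - 346*(-2) = 241 + 692 = 933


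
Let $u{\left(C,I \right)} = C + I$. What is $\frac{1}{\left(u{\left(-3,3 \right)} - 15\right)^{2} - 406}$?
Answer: $- \frac{1}{181} \approx -0.0055249$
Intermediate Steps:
$\frac{1}{\left(u{\left(-3,3 \right)} - 15\right)^{2} - 406} = \frac{1}{\left(\left(-3 + 3\right) - 15\right)^{2} - 406} = \frac{1}{\left(0 - 15\right)^{2} - 406} = \frac{1}{\left(-15\right)^{2} - 406} = \frac{1}{225 - 406} = \frac{1}{-181} = - \frac{1}{181}$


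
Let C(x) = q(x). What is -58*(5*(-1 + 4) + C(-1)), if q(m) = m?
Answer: -812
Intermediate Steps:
C(x) = x
-58*(5*(-1 + 4) + C(-1)) = -58*(5*(-1 + 4) - 1) = -58*(5*3 - 1) = -58*(15 - 1) = -58*14 = -812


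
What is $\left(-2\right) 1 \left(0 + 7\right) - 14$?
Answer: $-28$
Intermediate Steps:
$\left(-2\right) 1 \left(0 + 7\right) - 14 = \left(-2\right) 7 - 14 = -14 - 14 = -28$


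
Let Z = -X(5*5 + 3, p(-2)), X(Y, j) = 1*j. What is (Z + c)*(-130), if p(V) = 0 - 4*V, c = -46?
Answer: 7020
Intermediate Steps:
p(V) = -4*V
X(Y, j) = j
Z = -8 (Z = -(-4)*(-2) = -1*8 = -8)
(Z + c)*(-130) = (-8 - 46)*(-130) = -54*(-130) = 7020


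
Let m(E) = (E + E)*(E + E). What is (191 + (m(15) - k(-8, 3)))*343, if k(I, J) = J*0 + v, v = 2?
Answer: 373527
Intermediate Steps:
m(E) = 4*E**2 (m(E) = (2*E)*(2*E) = 4*E**2)
k(I, J) = 2 (k(I, J) = J*0 + 2 = 0 + 2 = 2)
(191 + (m(15) - k(-8, 3)))*343 = (191 + (4*15**2 - 1*2))*343 = (191 + (4*225 - 2))*343 = (191 + (900 - 2))*343 = (191 + 898)*343 = 1089*343 = 373527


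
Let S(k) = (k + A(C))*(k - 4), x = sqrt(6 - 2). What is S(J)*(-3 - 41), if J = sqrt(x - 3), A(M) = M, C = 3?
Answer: 572 + 44*I ≈ 572.0 + 44.0*I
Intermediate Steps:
x = 2 (x = sqrt(4) = 2)
J = I (J = sqrt(2 - 3) = sqrt(-1) = I ≈ 1.0*I)
S(k) = (-4 + k)*(3 + k) (S(k) = (k + 3)*(k - 4) = (3 + k)*(-4 + k) = (-4 + k)*(3 + k))
S(J)*(-3 - 41) = (-12 + I**2 - I)*(-3 - 41) = (-12 - 1 - I)*(-44) = (-13 - I)*(-44) = 572 + 44*I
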